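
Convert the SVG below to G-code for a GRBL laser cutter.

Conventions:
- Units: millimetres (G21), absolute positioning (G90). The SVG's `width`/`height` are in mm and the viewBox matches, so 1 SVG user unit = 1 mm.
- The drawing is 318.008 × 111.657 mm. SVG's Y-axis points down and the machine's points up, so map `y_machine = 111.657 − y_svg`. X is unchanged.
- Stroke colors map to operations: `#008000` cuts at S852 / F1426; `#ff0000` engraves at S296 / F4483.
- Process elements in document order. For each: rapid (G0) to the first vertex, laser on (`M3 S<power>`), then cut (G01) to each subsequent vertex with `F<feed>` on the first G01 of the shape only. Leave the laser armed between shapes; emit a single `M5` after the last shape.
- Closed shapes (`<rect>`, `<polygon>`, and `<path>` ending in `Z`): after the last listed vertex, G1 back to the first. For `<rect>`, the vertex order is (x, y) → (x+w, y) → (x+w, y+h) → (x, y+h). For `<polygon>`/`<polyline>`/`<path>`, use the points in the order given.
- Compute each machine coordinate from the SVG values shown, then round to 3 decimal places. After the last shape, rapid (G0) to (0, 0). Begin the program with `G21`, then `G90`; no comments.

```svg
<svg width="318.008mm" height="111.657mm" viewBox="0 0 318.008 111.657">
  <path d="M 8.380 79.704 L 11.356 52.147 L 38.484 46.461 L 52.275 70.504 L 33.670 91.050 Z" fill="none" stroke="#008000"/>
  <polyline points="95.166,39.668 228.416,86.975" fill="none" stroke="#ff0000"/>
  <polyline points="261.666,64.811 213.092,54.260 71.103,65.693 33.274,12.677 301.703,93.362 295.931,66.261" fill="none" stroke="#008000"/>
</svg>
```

G21
G90
G0 X8.380 Y31.953
M3 S852
G01 X11.356 Y59.510 F1426
G01 X38.484 Y65.196
G01 X52.275 Y41.153
G01 X33.670 Y20.607
G01 X8.380 Y31.953
G0 X95.166 Y71.989
M3 S296
G01 X228.416 Y24.682 F4483
G0 X261.666 Y46.846
M3 S852
G01 X213.092 Y57.397 F1426
G01 X71.103 Y45.964
G01 X33.274 Y98.980
G01 X301.703 Y18.295
G01 X295.931 Y45.396
M5
G0 X0.000 Y0.000

viewBox `0 0 318.008 111.657` with mm width/height → 1 unit = 1 mm. Flip: y_m = 111.657 − y_svg.

**Shape 1** — `<path>` regular polygon, stroke `#008000` → cut (S852, F1426). Machine vertices: (8.380,31.953) → (11.356,59.510) → (38.484,65.196) → (52.275,41.153) → (33.670,20.607) → (8.380,31.953). Closed: final G1 returns to the first vertex.

**Shape 2** — `<polyline>` line segment, stroke `#ff0000` → engrave (S296, F4483). Machine vertices: (95.166,71.989) → (228.416,24.682). Open path.

**Shape 3** — `<polyline>` open polyline, stroke `#008000` → cut (S852, F1426). Machine vertices: (261.666,46.846) → (213.092,57.397) → (71.103,45.964) → (33.274,98.980) → (301.703,18.295) → (295.931,45.396). Open path.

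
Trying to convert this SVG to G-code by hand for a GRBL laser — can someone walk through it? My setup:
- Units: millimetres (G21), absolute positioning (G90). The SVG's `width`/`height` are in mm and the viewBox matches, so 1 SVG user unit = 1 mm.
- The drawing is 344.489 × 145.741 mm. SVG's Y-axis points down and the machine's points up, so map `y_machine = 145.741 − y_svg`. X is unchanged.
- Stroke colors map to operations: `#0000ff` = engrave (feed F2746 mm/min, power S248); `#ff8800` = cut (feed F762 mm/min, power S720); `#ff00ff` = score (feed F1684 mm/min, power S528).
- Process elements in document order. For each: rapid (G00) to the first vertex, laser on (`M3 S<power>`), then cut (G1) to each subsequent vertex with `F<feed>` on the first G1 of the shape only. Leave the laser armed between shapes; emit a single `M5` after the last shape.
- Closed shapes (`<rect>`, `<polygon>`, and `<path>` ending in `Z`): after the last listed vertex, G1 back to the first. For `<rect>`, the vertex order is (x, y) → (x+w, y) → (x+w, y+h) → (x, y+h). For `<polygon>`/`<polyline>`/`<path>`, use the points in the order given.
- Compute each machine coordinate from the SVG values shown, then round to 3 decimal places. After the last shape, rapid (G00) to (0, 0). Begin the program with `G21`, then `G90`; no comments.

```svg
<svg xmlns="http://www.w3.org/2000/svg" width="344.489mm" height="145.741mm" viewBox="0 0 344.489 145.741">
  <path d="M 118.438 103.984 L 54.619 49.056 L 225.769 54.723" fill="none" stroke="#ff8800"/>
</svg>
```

1 u = 1 mm; y_m = 145.741 − y.

[1] `<path>` open polyline, #ff8800→cut S720 F762: (118.438,41.757) → (54.619,96.685) → (225.769,91.018)

G21
G90
G00 X118.438 Y41.757
M3 S720
G1 X54.619 Y96.685 F762
G1 X225.769 Y91.018
M5
G00 X0.000 Y0.000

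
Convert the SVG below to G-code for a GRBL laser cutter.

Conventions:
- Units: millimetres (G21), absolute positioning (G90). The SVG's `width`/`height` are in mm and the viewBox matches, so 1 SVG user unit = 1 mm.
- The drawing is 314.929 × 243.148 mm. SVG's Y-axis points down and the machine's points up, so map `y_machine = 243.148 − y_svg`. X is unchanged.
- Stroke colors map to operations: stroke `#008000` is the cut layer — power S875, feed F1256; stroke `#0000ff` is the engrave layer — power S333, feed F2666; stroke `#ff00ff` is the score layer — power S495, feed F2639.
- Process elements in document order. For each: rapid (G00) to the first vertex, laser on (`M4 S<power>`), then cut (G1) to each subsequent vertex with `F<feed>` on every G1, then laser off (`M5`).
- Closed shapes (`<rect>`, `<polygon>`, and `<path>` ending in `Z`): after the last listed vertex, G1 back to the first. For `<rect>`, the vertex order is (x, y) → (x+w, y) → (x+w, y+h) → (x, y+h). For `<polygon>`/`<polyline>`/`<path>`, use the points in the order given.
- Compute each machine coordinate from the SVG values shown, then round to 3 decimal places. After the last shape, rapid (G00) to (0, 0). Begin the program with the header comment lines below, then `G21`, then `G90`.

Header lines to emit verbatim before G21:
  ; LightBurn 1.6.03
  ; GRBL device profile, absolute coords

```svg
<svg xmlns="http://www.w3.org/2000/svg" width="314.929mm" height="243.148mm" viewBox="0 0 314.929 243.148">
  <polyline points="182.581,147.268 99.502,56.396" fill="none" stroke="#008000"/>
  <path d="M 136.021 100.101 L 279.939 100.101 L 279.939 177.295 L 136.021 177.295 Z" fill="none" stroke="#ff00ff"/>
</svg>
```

; LightBurn 1.6.03
; GRBL device profile, absolute coords
G21
G90
G00 X182.581 Y95.880
M4 S875
G1 X99.502 Y186.752 F1256
M5
G00 X136.021 Y143.047
M4 S495
G1 X279.939 Y143.047 F2639
G1 X279.939 Y65.853 F2639
G1 X136.021 Y65.853 F2639
G1 X136.021 Y143.047 F2639
M5
G00 X0.000 Y0.000

1 u = 1 mm; y_m = 243.148 − y.

[1] `<polyline>` line segment, #008000→cut S875 F1256: (182.581,95.880) → (99.502,186.752)

[2] `<path>` rectangle, #ff00ff→score S495 F2639: (136.021,143.047) → (279.939,143.047) → (279.939,65.853) → (136.021,65.853) → (136.021,143.047) (closed)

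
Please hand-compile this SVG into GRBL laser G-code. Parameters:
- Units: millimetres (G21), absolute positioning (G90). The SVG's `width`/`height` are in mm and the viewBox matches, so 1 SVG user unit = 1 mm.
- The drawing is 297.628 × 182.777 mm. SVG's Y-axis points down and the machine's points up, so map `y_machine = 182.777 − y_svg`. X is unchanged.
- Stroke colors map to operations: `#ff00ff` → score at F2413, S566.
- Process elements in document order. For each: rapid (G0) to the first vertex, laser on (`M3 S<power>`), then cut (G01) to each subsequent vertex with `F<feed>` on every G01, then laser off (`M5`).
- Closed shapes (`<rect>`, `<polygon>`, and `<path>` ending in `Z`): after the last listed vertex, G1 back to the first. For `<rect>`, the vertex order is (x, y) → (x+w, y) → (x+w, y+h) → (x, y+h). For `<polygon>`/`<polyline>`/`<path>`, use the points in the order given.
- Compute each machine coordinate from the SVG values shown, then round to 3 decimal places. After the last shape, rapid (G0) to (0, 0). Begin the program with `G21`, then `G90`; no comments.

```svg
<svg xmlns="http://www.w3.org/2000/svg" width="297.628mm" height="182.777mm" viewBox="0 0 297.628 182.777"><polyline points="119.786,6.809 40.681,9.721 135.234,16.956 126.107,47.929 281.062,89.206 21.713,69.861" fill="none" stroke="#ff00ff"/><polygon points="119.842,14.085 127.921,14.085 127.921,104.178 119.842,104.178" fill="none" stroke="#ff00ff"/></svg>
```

1 u = 1 mm; y_m = 182.777 − y.

[1] `<polyline>` open polyline, #ff00ff→score S566 F2413: (119.786,175.968) → (40.681,173.056) → (135.234,165.821) → (126.107,134.848) → (281.062,93.571) → (21.713,112.916)

[2] `<polygon>` rectangle, #ff00ff→score S566 F2413: (119.842,168.692) → (127.921,168.692) → (127.921,78.599) → (119.842,78.599) → (119.842,168.692) (closed)

G21
G90
G0 X119.786 Y175.968
M3 S566
G01 X40.681 Y173.056 F2413
G01 X135.234 Y165.821 F2413
G01 X126.107 Y134.848 F2413
G01 X281.062 Y93.571 F2413
G01 X21.713 Y112.916 F2413
M5
G0 X119.842 Y168.692
M3 S566
G01 X127.921 Y168.692 F2413
G01 X127.921 Y78.599 F2413
G01 X119.842 Y78.599 F2413
G01 X119.842 Y168.692 F2413
M5
G0 X0.000 Y0.000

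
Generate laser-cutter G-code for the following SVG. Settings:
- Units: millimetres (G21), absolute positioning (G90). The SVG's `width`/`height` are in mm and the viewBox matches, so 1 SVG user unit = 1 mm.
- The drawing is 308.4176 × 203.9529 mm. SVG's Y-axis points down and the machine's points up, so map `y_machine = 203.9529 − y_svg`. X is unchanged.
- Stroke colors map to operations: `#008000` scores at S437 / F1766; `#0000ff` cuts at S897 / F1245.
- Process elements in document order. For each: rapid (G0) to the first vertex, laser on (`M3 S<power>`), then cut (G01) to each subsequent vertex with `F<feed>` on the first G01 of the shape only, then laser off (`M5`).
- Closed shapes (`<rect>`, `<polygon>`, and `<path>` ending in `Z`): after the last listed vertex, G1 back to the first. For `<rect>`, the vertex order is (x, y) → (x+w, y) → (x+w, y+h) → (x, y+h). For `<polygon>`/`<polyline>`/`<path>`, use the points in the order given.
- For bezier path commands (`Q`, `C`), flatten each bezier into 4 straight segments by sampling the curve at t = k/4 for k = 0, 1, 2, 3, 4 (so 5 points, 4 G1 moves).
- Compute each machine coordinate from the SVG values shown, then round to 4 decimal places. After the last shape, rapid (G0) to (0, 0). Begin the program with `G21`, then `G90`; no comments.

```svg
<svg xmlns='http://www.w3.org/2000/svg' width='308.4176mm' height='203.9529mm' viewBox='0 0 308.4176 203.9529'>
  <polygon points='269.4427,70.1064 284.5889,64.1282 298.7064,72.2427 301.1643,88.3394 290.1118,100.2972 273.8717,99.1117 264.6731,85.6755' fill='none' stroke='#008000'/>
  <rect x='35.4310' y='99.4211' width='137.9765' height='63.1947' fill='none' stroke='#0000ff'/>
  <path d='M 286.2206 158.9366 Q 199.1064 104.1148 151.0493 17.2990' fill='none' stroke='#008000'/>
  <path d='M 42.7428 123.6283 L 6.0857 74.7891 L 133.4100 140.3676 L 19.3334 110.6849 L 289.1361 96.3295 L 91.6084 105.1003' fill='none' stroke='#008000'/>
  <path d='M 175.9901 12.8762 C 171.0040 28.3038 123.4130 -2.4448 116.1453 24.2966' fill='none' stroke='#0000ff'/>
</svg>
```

1 u = 1 mm; y_m = 203.9529 − y.

[1] `<polygon>` regular polygon, #008000→score S437 F1766: (269.4427,133.8465) → (284.5889,139.8247) → (298.7064,131.7102) → (301.1643,115.6135) → (290.1118,103.6557) → (273.8717,104.8412) → (264.6731,118.2774) → (269.4427,133.8465) (closed)

[2] `<rect>` rectangle, #0000ff→cut S897 F1245: (35.4310,104.5318) → (173.4075,104.5318) → (173.4075,41.3371) → (35.4310,41.3371) → (35.4310,104.5318) (closed)

[3] `<path>` quadratic bezier, #008000→score S437 F1766: (286.2206,45.0163) → (245.1046,74.4268) → (208.8707,107.8366) → (177.5189,145.2456) → (151.0493,186.6539)

[4] `<path>` open polyline, #008000→score S437 F1766: (42.7428,80.3246) → (6.0857,129.1638) → (133.4100,63.5853) → (19.3334,93.2680) → (289.1361,107.6234) → (91.6084,98.8526)

[5] `<path>` cubic bezier, #0000ff→cut S897 F1245: (175.9901,191.0767) → (165.5579,186.5443) → (146.9233,189.6092) → (127.8609,190.5528) → (116.1453,179.6563)

G21
G90
G0 X269.4427 Y133.8465
M3 S437
G01 X284.5889 Y139.8247 F1766
G01 X298.7064 Y131.7102
G01 X301.1643 Y115.6135
G01 X290.1118 Y103.6557
G01 X273.8717 Y104.8412
G01 X264.6731 Y118.2774
G01 X269.4427 Y133.8465
M5
G0 X35.4310 Y104.5318
M3 S897
G01 X173.4075 Y104.5318 F1245
G01 X173.4075 Y41.3371
G01 X35.4310 Y41.3371
G01 X35.4310 Y104.5318
M5
G0 X286.2206 Y45.0163
M3 S437
G01 X245.1046 Y74.4268 F1766
G01 X208.8707 Y107.8366
G01 X177.5189 Y145.2456
G01 X151.0493 Y186.6539
M5
G0 X42.7428 Y80.3246
M3 S437
G01 X6.0857 Y129.1638 F1766
G01 X133.4100 Y63.5853
G01 X19.3334 Y93.2680
G01 X289.1361 Y107.6234
G01 X91.6084 Y98.8526
M5
G0 X175.9901 Y191.0767
M3 S897
G01 X165.5579 Y186.5443 F1245
G01 X146.9233 Y189.6092
G01 X127.8609 Y190.5528
G01 X116.1453 Y179.6563
M5
G0 X0.0000 Y0.0000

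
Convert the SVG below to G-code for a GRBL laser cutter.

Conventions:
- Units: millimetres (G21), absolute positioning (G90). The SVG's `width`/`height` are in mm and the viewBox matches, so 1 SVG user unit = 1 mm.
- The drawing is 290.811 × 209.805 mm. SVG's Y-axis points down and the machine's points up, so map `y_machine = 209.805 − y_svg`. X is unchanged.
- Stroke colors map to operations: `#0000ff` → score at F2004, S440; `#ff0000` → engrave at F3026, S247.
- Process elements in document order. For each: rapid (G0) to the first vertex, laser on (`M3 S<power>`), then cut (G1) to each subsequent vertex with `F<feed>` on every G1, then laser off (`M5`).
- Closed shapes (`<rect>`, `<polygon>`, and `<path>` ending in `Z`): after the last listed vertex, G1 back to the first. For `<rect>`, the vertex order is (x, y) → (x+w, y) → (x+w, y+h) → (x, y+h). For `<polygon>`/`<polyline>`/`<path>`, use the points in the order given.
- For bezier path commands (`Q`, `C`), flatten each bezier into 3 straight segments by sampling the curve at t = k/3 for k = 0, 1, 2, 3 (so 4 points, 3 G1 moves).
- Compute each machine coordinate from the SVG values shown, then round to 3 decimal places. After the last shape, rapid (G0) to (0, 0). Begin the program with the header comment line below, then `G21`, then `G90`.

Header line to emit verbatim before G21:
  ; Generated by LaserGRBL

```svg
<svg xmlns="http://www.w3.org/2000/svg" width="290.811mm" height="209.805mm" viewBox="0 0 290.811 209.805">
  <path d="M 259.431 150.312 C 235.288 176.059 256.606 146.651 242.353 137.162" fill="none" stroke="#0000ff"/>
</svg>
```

; Generated by LaserGRBL
G21
G90
G0 X259.431 Y59.493
M3 S440
G1 X247.440 Y49.350 F2004
G1 X247.750 Y59.295 F2004
G1 X242.353 Y72.643 F2004
M5
G0 X0.000 Y0.000

1 u = 1 mm; y_m = 209.805 − y.

[1] `<path>` cubic bezier, #0000ff→score S440 F2004: (259.431,59.493) → (247.440,49.350) → (247.750,59.295) → (242.353,72.643)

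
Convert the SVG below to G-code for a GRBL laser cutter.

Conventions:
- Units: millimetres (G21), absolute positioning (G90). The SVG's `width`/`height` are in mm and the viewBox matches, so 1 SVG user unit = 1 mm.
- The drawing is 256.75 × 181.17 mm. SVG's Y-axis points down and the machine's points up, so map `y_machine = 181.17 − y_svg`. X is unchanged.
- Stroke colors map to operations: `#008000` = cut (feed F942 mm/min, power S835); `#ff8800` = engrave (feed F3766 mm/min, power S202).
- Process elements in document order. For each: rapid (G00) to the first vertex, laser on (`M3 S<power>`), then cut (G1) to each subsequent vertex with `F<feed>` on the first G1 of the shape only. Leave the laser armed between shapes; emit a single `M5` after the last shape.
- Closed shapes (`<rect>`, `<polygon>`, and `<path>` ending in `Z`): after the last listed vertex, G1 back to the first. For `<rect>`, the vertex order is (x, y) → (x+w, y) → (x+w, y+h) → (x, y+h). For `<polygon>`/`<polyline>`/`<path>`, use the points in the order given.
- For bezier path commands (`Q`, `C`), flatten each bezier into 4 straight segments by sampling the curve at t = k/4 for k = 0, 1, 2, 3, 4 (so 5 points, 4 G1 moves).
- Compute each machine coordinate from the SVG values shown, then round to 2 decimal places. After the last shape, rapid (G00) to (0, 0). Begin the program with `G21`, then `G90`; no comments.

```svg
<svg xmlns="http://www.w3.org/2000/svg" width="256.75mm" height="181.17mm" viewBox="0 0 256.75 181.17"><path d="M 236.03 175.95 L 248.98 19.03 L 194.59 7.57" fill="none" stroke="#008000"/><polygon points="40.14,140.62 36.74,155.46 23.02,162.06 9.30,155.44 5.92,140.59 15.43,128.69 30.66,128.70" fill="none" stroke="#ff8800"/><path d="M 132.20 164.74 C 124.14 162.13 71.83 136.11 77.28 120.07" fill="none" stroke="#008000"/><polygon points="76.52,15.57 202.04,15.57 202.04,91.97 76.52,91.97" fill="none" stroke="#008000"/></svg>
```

1 u = 1 mm; y_m = 181.17 − y.

[1] `<path>` open polyline, #008000→cut S835 F942: (236.03,5.22) → (248.98,162.14) → (194.59,173.60)

[2] `<polygon>` regular polygon, #ff8800→engrave S202 F3766: (40.14,40.55) → (36.74,25.71) → (23.02,19.11) → (9.30,25.73) → (5.92,40.58) → (15.43,52.48) → (30.66,52.47) → (40.14,40.55) (closed)

[3] `<path>` cubic bezier, #008000→cut S835 F942: (132.20,16.43) → (119.45,22.26) → (99.67,33.73) → (82.43,47.72) → (77.28,61.10)

[4] `<polygon>` rectangle, #008000→cut S835 F942: (76.52,165.60) → (202.04,165.60) → (202.04,89.20) → (76.52,89.20) → (76.52,165.60) (closed)

G21
G90
G00 X236.03 Y5.22
M3 S835
G1 X248.98 Y162.14 F942
G1 X194.59 Y173.60
G00 X40.14 Y40.55
M3 S202
G1 X36.74 Y25.71 F3766
G1 X23.02 Y19.11
G1 X9.30 Y25.73
G1 X5.92 Y40.58
G1 X15.43 Y52.48
G1 X30.66 Y52.47
G1 X40.14 Y40.55
G00 X132.20 Y16.43
M3 S835
G1 X119.45 Y22.26 F942
G1 X99.67 Y33.73
G1 X82.43 Y47.72
G1 X77.28 Y61.10
G00 X76.52 Y165.60
M3 S835
G1 X202.04 Y165.60 F942
G1 X202.04 Y89.20
G1 X76.52 Y89.20
G1 X76.52 Y165.60
M5
G00 X0.00 Y0.00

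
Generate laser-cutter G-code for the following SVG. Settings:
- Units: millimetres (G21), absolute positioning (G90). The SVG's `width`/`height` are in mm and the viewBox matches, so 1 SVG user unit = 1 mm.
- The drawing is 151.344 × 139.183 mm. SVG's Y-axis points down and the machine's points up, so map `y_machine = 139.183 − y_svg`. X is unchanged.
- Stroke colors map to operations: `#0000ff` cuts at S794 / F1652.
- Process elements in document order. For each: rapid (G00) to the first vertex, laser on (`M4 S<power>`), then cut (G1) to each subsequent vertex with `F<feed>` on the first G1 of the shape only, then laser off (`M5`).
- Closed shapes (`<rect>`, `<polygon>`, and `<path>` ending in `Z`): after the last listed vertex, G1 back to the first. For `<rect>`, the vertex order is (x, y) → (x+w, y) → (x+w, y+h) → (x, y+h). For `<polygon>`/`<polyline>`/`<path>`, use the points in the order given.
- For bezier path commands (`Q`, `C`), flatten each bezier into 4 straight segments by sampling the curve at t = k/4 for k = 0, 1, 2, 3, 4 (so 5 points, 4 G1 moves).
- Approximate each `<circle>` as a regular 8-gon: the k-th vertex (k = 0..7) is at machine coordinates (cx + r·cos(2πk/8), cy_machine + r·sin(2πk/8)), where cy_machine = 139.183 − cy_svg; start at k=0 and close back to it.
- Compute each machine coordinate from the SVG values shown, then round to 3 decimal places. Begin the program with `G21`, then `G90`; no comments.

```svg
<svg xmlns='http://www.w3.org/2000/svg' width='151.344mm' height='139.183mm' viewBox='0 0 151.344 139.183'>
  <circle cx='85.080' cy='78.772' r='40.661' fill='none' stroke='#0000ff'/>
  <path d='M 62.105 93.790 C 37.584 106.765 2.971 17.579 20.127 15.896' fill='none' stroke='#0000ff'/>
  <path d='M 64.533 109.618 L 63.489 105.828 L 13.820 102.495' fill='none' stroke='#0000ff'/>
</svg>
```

G21
G90
G00 X125.741 Y60.411
M4 S794
G1 X113.832 Y89.163 F1652
G1 X85.080 Y101.072
G1 X56.328 Y89.163
G1 X44.419 Y60.411
G1 X56.328 Y31.659
G1 X85.080 Y19.750
G1 X113.832 Y31.659
G1 X125.741 Y60.411
M5
G00 X62.105 Y45.393
M4 S794
G1 X42.789 Y51.853 F1652
G1 X25.487 Y78.843
G1 X16.000 Y108.581
G1 X20.127 Y123.287
M5
G00 X64.533 Y29.565
M4 S794
G1 X63.489 Y33.355 F1652
G1 X13.820 Y36.688
M5

Since the viewBox matches the mm dimensions, user units are millimetres directly. The only transform is the Y-flip y_m = 139.183 − y_svg.

Shape 1 is a circle drawn with `<circle>`. Its stroke #0000ff means cut at S794, F1652. After flipping Y the toolpath is (125.741,60.411) → (113.832,89.163) → (85.080,101.072) → (56.328,89.163) → (44.419,60.411) → (56.328,31.659) → (85.080,19.750) → (113.832,31.659) → (125.741,60.411), returning to the start.

Shape 2 is a cubic bezier drawn with `<path>`. Its stroke #0000ff means cut at S794, F1652. After flipping Y the toolpath is (62.105,45.393) → (42.789,51.853) → (25.487,78.843) → (16.000,108.581) → (20.127,123.287).

Shape 3 is a open polyline drawn with `<path>`. Its stroke #0000ff means cut at S794, F1652. After flipping Y the toolpath is (64.533,29.565) → (63.489,33.355) → (13.820,36.688).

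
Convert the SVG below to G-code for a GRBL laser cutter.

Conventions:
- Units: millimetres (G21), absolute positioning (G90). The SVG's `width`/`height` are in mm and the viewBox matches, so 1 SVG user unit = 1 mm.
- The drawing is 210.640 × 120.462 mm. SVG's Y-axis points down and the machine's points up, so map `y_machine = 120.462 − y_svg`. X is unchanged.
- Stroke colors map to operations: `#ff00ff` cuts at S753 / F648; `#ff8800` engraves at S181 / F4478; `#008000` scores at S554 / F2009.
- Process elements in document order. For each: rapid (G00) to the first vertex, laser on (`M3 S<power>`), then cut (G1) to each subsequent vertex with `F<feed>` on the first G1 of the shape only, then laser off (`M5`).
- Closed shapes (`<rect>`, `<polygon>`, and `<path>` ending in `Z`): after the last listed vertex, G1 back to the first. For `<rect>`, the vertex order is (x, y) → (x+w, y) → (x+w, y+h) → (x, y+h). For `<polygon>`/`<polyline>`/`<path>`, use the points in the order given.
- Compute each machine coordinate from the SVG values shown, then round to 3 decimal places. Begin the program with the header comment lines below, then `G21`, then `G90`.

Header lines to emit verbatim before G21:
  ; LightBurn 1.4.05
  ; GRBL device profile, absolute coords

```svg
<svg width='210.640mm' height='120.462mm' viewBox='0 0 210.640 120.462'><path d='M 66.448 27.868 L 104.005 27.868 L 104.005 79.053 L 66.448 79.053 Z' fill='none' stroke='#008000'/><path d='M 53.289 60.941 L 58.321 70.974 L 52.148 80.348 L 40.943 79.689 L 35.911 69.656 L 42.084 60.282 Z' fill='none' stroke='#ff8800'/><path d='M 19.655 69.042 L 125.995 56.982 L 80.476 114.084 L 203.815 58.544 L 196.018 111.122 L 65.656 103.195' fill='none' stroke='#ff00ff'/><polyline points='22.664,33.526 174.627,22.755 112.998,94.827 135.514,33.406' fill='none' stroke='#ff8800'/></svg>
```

; LightBurn 1.4.05
; GRBL device profile, absolute coords
G21
G90
G00 X66.448 Y92.594
M3 S554
G1 X104.005 Y92.594 F2009
G1 X104.005 Y41.409
G1 X66.448 Y41.409
G1 X66.448 Y92.594
M5
G00 X53.289 Y59.521
M3 S181
G1 X58.321 Y49.488 F4478
G1 X52.148 Y40.114
G1 X40.943 Y40.773
G1 X35.911 Y50.806
G1 X42.084 Y60.180
G1 X53.289 Y59.521
M5
G00 X19.655 Y51.420
M3 S753
G1 X125.995 Y63.480 F648
G1 X80.476 Y6.378
G1 X203.815 Y61.918
G1 X196.018 Y9.340
G1 X65.656 Y17.267
M5
G00 X22.664 Y86.936
M3 S181
G1 X174.627 Y97.707 F4478
G1 X112.998 Y25.635
G1 X135.514 Y87.056
M5

1 u = 1 mm; y_m = 120.462 − y.

[1] `<path>` rectangle, #008000→score S554 F2009: (66.448,92.594) → (104.005,92.594) → (104.005,41.409) → (66.448,41.409) → (66.448,92.594) (closed)

[2] `<path>` regular polygon, #ff8800→engrave S181 F4478: (53.289,59.521) → (58.321,49.488) → (52.148,40.114) → (40.943,40.773) → (35.911,50.806) → (42.084,60.180) → (53.289,59.521) (closed)

[3] `<path>` open polyline, #ff00ff→cut S753 F648: (19.655,51.420) → (125.995,63.480) → (80.476,6.378) → (203.815,61.918) → (196.018,9.340) → (65.656,17.267)

[4] `<polyline>` open polyline, #ff8800→engrave S181 F4478: (22.664,86.936) → (174.627,97.707) → (112.998,25.635) → (135.514,87.056)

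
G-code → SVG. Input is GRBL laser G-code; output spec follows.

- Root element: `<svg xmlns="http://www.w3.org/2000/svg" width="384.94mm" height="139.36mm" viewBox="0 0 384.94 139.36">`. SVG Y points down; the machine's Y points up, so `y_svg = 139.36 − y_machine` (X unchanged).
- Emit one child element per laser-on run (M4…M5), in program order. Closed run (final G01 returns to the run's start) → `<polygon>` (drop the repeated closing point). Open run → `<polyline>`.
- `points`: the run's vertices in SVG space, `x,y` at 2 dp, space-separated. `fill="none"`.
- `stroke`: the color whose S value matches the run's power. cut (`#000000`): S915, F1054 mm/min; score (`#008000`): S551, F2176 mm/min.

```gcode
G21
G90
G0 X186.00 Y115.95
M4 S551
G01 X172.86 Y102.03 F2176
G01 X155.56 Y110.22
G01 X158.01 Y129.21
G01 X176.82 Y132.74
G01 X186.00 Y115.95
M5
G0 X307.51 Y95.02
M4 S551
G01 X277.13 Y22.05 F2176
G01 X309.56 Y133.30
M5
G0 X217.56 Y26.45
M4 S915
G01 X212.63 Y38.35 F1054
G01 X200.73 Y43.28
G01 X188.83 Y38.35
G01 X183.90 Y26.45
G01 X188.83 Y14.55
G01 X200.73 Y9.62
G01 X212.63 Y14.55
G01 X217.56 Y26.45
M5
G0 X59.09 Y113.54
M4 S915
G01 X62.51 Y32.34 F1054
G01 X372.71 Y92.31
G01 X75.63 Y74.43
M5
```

Each laser-on run becomes one SVG element. Flip Y back into SVG space with y_svg = 139.36 − y_machine.

Run 1: power S551 maps to stroke `#008000` (score). The run returns to its start, so emit a `<polygon>` with points (Y-flipped): 186.00,23.41 172.86,37.33 155.56,29.14 158.01,10.15 176.82,6.62.

Run 2: power S551 maps to stroke `#008000` (score). The run is open, so emit a `<polyline>` with points (Y-flipped): 307.51,44.34 277.13,117.31 309.56,6.06.

Run 3: the run's S915 means `#000000` (cut). The run returns to its start, so emit a `<polygon>` with points (Y-flipped): 217.56,112.91 212.63,101.01 200.73,96.08 188.83,101.01 183.90,112.91 188.83,124.81 200.73,129.74 212.63,124.81.

Run 4: S915 ⇒ cut layer `#000000`. The run is open, so emit a `<polyline>` with points (Y-flipped): 59.09,25.82 62.51,107.02 372.71,47.05 75.63,64.93.

<svg xmlns="http://www.w3.org/2000/svg" width="384.94mm" height="139.36mm" viewBox="0 0 384.94 139.36">
  <polygon points="186.00,23.41 172.86,37.33 155.56,29.14 158.01,10.15 176.82,6.62" fill="none" stroke="#008000"/>
  <polyline points="307.51,44.34 277.13,117.31 309.56,6.06" fill="none" stroke="#008000"/>
  <polygon points="217.56,112.91 212.63,101.01 200.73,96.08 188.83,101.01 183.90,112.91 188.83,124.81 200.73,129.74 212.63,124.81" fill="none" stroke="#000000"/>
  <polyline points="59.09,25.82 62.51,107.02 372.71,47.05 75.63,64.93" fill="none" stroke="#000000"/>
</svg>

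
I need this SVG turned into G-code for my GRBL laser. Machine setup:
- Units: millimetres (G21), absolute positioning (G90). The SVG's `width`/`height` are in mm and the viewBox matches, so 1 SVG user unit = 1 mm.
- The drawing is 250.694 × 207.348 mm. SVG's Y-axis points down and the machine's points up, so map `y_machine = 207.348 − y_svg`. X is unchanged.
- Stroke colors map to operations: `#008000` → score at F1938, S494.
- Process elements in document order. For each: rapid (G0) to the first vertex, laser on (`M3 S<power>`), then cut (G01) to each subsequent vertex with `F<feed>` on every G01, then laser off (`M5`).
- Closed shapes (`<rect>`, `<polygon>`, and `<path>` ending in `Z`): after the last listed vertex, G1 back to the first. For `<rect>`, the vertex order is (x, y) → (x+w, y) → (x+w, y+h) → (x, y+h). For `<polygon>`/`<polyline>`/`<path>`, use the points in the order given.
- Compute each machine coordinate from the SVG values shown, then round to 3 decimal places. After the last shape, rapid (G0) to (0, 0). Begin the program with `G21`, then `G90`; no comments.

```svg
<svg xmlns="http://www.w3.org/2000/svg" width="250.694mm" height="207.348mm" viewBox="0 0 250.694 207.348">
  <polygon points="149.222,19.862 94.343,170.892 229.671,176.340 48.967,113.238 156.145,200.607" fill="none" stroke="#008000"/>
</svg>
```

G21
G90
G0 X149.222 Y187.486
M3 S494
G01 X94.343 Y36.456 F1938
G01 X229.671 Y31.008 F1938
G01 X48.967 Y94.110 F1938
G01 X156.145 Y6.741 F1938
G01 X149.222 Y187.486 F1938
M5
G0 X0.000 Y0.000

Since the viewBox matches the mm dimensions, user units are millimetres directly. The only transform is the Y-flip y_m = 207.348 − y_svg.

Shape 1 is a closed polygon drawn with `<polygon>`. Its stroke #008000 means score at S494, F1938. After flipping Y the toolpath is (149.222,187.486) → (94.343,36.456) → (229.671,31.008) → (48.967,94.110) → (156.145,6.741) → (149.222,187.486), returning to the start.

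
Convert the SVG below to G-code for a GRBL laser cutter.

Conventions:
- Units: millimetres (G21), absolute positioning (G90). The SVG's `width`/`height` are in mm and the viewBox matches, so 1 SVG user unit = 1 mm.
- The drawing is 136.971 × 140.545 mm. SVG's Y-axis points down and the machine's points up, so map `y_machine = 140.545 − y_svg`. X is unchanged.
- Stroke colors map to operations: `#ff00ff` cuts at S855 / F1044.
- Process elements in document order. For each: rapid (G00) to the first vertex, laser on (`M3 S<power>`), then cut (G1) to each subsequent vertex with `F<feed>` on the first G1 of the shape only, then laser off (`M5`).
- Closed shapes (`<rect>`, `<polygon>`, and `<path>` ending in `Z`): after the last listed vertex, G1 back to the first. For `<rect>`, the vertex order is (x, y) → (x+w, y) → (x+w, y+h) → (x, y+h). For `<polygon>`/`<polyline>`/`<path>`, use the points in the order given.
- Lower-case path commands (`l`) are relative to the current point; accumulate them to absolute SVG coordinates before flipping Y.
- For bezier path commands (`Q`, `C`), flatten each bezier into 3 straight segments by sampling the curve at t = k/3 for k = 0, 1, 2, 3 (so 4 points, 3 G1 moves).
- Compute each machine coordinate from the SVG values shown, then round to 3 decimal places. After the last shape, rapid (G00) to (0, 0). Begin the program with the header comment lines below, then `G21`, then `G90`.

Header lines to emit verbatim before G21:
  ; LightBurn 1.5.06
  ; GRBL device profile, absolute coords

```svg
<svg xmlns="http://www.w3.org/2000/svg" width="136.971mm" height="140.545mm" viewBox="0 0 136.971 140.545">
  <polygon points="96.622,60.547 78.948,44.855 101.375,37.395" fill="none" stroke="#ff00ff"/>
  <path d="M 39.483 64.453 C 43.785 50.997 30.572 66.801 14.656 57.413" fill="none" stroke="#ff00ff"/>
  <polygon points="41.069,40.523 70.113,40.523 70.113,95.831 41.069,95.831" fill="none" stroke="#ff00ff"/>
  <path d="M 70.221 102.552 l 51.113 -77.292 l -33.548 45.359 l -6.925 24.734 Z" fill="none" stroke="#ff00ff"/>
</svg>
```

viewBox `0 0 136.971 140.545` with mm width/height → 1 unit = 1 mm. Flip: y_m = 140.545 − y_svg.

**Shape 1** — `<polygon>` regular polygon, stroke `#ff00ff` → cut (S855, F1044). Machine vertices: (96.622,79.998) → (78.948,95.690) → (101.375,103.150) → (96.622,79.998). Closed: final G1 returns to the first vertex.

**Shape 2** — `<path>` cubic bezier, stroke `#ff00ff` → cut (S855, F1044). Control points (SVG): P0=(39.483,64.453), P1=(43.785,50.997), P2=(30.572,66.801), P3=(14.656,57.413); sampled at t=k/3. Machine vertices: (39.483,76.092) → (38.495,81.811) → (29.122,80.125) → (14.656,83.132). Open path.

**Shape 3** — `<polygon>` rectangle, stroke `#ff00ff` → cut (S855, F1044). Machine vertices: (41.069,100.022) → (70.113,100.022) → (70.113,44.714) → (41.069,44.714) → (41.069,100.022). Closed: final G1 returns to the first vertex.

**Shape 4** — `<path>` closed polygon, stroke `#ff00ff` → cut (S855, F1044). Machine vertices: (70.221,37.993) → (121.334,115.285) → (87.786,69.926) → (80.861,45.192) → (70.221,37.993). Closed: final G1 returns to the first vertex.

; LightBurn 1.5.06
; GRBL device profile, absolute coords
G21
G90
G00 X96.622 Y79.998
M3 S855
G1 X78.948 Y95.690 F1044
G1 X101.375 Y103.150
G1 X96.622 Y79.998
M5
G00 X39.483 Y76.092
M3 S855
G1 X38.495 Y81.811 F1044
G1 X29.122 Y80.125
G1 X14.656 Y83.132
M5
G00 X41.069 Y100.022
M3 S855
G1 X70.113 Y100.022 F1044
G1 X70.113 Y44.714
G1 X41.069 Y44.714
G1 X41.069 Y100.022
M5
G00 X70.221 Y37.993
M3 S855
G1 X121.334 Y115.285 F1044
G1 X87.786 Y69.926
G1 X80.861 Y45.192
G1 X70.221 Y37.993
M5
G00 X0.000 Y0.000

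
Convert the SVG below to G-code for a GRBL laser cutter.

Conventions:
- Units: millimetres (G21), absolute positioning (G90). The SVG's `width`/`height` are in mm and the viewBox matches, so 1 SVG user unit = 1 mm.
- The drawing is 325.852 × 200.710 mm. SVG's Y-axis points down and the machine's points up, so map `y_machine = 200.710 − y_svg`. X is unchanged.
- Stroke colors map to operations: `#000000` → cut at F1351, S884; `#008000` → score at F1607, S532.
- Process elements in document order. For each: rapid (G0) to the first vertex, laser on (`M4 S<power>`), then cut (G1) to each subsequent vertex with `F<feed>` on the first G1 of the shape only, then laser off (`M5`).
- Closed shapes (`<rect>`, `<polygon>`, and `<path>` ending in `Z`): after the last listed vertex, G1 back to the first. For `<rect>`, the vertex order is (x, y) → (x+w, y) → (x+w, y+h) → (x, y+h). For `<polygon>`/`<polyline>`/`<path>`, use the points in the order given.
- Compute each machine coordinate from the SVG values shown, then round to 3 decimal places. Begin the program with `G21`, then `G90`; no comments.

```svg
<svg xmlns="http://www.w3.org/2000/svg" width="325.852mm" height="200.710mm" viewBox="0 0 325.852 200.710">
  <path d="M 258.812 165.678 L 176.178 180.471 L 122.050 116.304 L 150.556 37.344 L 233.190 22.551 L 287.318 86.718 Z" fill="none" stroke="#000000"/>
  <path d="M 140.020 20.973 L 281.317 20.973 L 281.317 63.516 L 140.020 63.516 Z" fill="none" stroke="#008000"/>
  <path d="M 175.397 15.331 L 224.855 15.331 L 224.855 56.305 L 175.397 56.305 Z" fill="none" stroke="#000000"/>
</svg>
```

G21
G90
G0 X258.812 Y35.032
M4 S884
G1 X176.178 Y20.239 F1351
G1 X122.050 Y84.406
G1 X150.556 Y163.366
G1 X233.190 Y178.159
G1 X287.318 Y113.992
G1 X258.812 Y35.032
M5
G0 X140.020 Y179.737
M4 S532
G1 X281.317 Y179.737 F1607
G1 X281.317 Y137.194
G1 X140.020 Y137.194
G1 X140.020 Y179.737
M5
G0 X175.397 Y185.379
M4 S884
G1 X224.855 Y185.379 F1351
G1 X224.855 Y144.405
G1 X175.397 Y144.405
G1 X175.397 Y185.379
M5

1 u = 1 mm; y_m = 200.710 − y.

[1] `<path>` regular polygon, #000000→cut S884 F1351: (258.812,35.032) → (176.178,20.239) → (122.050,84.406) → (150.556,163.366) → (233.190,178.159) → (287.318,113.992) → (258.812,35.032) (closed)

[2] `<path>` rectangle, #008000→score S532 F1607: (140.020,179.737) → (281.317,179.737) → (281.317,137.194) → (140.020,137.194) → (140.020,179.737) (closed)

[3] `<path>` rectangle, #000000→cut S884 F1351: (175.397,185.379) → (224.855,185.379) → (224.855,144.405) → (175.397,144.405) → (175.397,185.379) (closed)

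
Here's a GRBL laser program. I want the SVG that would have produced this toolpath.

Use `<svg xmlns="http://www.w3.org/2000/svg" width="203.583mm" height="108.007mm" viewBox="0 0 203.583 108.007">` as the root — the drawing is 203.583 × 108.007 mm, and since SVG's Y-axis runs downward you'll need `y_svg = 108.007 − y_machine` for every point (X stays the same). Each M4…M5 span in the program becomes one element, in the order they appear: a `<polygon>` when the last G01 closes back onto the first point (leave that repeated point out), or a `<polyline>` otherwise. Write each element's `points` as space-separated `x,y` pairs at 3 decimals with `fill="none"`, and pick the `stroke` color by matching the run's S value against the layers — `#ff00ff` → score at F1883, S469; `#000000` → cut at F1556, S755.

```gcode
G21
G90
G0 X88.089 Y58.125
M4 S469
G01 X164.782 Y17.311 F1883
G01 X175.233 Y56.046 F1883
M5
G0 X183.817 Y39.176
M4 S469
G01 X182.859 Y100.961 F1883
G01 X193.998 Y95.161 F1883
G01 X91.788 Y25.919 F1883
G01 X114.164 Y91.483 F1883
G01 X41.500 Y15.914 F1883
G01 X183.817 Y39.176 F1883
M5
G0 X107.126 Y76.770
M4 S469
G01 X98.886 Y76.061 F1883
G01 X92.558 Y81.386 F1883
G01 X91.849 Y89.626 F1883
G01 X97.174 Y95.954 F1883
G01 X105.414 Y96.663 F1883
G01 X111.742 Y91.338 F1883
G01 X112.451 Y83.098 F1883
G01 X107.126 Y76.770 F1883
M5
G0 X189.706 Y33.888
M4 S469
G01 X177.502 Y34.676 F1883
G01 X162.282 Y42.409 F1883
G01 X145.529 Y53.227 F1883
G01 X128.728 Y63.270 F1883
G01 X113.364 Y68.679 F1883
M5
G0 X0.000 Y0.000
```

<svg xmlns="http://www.w3.org/2000/svg" width="203.583mm" height="108.007mm" viewBox="0 0 203.583 108.007">
  <polyline points="88.089,49.882 164.782,90.696 175.233,51.961" fill="none" stroke="#ff00ff"/>
  <polygon points="183.817,68.831 182.859,7.046 193.998,12.846 91.788,82.088 114.164,16.524 41.500,92.093" fill="none" stroke="#ff00ff"/>
  <polygon points="107.126,31.237 98.886,31.946 92.558,26.621 91.849,18.381 97.174,12.053 105.414,11.344 111.742,16.669 112.451,24.909" fill="none" stroke="#ff00ff"/>
  <polyline points="189.706,74.119 177.502,73.331 162.282,65.598 145.529,54.780 128.728,44.737 113.364,39.328" fill="none" stroke="#ff00ff"/>
</svg>

Each laser-on run becomes one SVG element. Flip Y back into SVG space with y_svg = 108.007 − y_machine. Every run uses S469, so all elements get stroke `#ff00ff` (score).

Run 1: The run is open, so emit a `<polyline>` with points (Y-flipped): 88.089,49.882 164.782,90.696 175.233,51.961.

Run 2: The run returns to its start, so emit a `<polygon>` with points (Y-flipped): 183.817,68.831 182.859,7.046 193.998,12.846 91.788,82.088 114.164,16.524 41.500,92.093.

Run 3: The run returns to its start, so emit a `<polygon>` with points (Y-flipped): 107.126,31.237 98.886,31.946 92.558,26.621 91.849,18.381 97.174,12.053 105.414,11.344 111.742,16.669 112.451,24.909.

Run 4: The run is open, so emit a `<polyline>` with points (Y-flipped): 189.706,74.119 177.502,73.331 162.282,65.598 145.529,54.780 128.728,44.737 113.364,39.328.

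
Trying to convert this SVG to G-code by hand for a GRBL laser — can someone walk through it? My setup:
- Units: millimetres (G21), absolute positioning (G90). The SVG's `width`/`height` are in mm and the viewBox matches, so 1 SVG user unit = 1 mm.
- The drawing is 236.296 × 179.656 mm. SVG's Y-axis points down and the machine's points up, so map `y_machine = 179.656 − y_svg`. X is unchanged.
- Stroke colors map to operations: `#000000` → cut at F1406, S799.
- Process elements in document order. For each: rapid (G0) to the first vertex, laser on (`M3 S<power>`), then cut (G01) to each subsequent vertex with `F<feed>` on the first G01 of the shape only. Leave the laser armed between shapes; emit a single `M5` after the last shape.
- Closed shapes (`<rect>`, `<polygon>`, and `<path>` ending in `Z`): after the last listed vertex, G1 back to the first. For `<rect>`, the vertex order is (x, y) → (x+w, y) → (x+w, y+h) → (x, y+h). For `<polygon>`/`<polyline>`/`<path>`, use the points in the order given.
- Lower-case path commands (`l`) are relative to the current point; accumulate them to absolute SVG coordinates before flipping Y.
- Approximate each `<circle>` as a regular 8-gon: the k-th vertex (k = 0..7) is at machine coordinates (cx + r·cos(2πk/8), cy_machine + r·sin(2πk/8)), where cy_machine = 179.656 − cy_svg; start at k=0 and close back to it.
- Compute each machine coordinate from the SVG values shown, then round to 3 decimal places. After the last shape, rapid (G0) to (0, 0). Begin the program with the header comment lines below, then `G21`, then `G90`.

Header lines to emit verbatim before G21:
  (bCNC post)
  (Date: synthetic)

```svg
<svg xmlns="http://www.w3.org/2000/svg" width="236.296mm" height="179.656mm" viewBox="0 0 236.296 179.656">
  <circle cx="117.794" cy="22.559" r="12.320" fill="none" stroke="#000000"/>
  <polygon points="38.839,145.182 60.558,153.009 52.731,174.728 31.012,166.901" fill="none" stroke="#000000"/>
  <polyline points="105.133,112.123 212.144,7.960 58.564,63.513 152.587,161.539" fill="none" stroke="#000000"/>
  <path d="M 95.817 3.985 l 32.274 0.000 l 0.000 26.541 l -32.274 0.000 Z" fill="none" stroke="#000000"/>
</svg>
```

viewBox `0 0 236.296 179.656` with mm width/height → 1 unit = 1 mm. Flip: y_m = 179.656 − y_svg.

**Shape 1** — `<circle>` circle, stroke `#000000` → cut (S799, F1406). Machine vertices: (130.114,157.097) → (126.506,165.809) → (117.794,169.417) → (109.082,165.809) → (105.474,157.097) → (109.082,148.385) → (117.794,144.777) → (126.506,148.385) → (130.114,157.097). Closed: final G1 returns to the first vertex.

**Shape 2** — `<polygon>` regular polygon, stroke `#000000` → cut (S799, F1406). Machine vertices: (38.839,34.474) → (60.558,26.647) → (52.731,4.928) → (31.012,12.755) → (38.839,34.474). Closed: final G1 returns to the first vertex.

**Shape 3** — `<polyline>` open polyline, stroke `#000000` → cut (S799, F1406). Machine vertices: (105.133,67.533) → (212.144,171.696) → (58.564,116.143) → (152.587,18.117). Open path.

**Shape 4** — `<path>` rectangle, stroke `#000000` → cut (S799, F1406). Machine vertices: (95.817,175.671) → (128.091,175.671) → (128.091,149.130) → (95.817,149.130) → (95.817,175.671). Closed: final G1 returns to the first vertex.

(bCNC post)
(Date: synthetic)
G21
G90
G0 X130.114 Y157.097
M3 S799
G01 X126.506 Y165.809 F1406
G01 X117.794 Y169.417
G01 X109.082 Y165.809
G01 X105.474 Y157.097
G01 X109.082 Y148.385
G01 X117.794 Y144.777
G01 X126.506 Y148.385
G01 X130.114 Y157.097
G0 X38.839 Y34.474
M3 S799
G01 X60.558 Y26.647 F1406
G01 X52.731 Y4.928
G01 X31.012 Y12.755
G01 X38.839 Y34.474
G0 X105.133 Y67.533
M3 S799
G01 X212.144 Y171.696 F1406
G01 X58.564 Y116.143
G01 X152.587 Y18.117
G0 X95.817 Y175.671
M3 S799
G01 X128.091 Y175.671 F1406
G01 X128.091 Y149.130
G01 X95.817 Y149.130
G01 X95.817 Y175.671
M5
G0 X0.000 Y0.000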